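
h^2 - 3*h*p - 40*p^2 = (h - 8*p)*(h + 5*p)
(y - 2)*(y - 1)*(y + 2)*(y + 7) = y^4 + 6*y^3 - 11*y^2 - 24*y + 28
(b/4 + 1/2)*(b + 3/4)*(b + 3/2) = b^3/4 + 17*b^2/16 + 45*b/32 + 9/16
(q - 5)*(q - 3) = q^2 - 8*q + 15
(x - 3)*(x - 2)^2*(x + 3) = x^4 - 4*x^3 - 5*x^2 + 36*x - 36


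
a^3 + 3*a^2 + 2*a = a*(a + 1)*(a + 2)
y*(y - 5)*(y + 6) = y^3 + y^2 - 30*y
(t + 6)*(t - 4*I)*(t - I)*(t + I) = t^4 + 6*t^3 - 4*I*t^3 + t^2 - 24*I*t^2 + 6*t - 4*I*t - 24*I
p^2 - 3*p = p*(p - 3)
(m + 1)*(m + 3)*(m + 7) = m^3 + 11*m^2 + 31*m + 21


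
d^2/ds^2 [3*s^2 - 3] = 6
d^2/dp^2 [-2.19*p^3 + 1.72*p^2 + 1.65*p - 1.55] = 3.44 - 13.14*p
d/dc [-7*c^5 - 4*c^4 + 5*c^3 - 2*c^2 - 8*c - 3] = -35*c^4 - 16*c^3 + 15*c^2 - 4*c - 8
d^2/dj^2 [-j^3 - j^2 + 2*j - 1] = -6*j - 2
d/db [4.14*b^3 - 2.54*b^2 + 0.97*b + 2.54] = 12.42*b^2 - 5.08*b + 0.97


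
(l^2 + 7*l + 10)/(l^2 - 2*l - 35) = (l + 2)/(l - 7)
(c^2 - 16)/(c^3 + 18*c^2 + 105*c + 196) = (c - 4)/(c^2 + 14*c + 49)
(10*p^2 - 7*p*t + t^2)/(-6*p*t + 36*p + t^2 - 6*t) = (-10*p^2 + 7*p*t - t^2)/(6*p*t - 36*p - t^2 + 6*t)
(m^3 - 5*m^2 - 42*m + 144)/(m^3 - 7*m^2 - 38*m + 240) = (m - 3)/(m - 5)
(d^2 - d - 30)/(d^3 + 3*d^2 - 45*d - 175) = (d - 6)/(d^2 - 2*d - 35)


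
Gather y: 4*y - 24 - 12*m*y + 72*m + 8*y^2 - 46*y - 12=72*m + 8*y^2 + y*(-12*m - 42) - 36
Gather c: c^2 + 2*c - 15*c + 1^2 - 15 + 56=c^2 - 13*c + 42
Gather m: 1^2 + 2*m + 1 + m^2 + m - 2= m^2 + 3*m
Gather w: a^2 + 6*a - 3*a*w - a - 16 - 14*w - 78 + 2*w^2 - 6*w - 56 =a^2 + 5*a + 2*w^2 + w*(-3*a - 20) - 150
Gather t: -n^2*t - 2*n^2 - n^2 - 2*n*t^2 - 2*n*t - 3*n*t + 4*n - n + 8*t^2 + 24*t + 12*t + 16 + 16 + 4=-3*n^2 + 3*n + t^2*(8 - 2*n) + t*(-n^2 - 5*n + 36) + 36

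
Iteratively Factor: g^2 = (g)*(g)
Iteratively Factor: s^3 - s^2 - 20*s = (s + 4)*(s^2 - 5*s) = s*(s + 4)*(s - 5)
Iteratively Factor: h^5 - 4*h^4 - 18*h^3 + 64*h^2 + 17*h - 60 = (h - 5)*(h^4 + h^3 - 13*h^2 - h + 12) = (h - 5)*(h + 4)*(h^3 - 3*h^2 - h + 3) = (h - 5)*(h + 1)*(h + 4)*(h^2 - 4*h + 3) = (h - 5)*(h - 1)*(h + 1)*(h + 4)*(h - 3)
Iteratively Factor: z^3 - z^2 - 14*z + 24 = (z - 3)*(z^2 + 2*z - 8) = (z - 3)*(z + 4)*(z - 2)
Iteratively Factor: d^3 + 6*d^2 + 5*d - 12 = (d - 1)*(d^2 + 7*d + 12) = (d - 1)*(d + 3)*(d + 4)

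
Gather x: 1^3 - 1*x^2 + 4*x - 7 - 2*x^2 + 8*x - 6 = -3*x^2 + 12*x - 12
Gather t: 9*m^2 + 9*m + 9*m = 9*m^2 + 18*m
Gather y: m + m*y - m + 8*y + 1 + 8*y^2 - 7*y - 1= 8*y^2 + y*(m + 1)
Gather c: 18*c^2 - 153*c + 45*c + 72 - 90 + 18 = 18*c^2 - 108*c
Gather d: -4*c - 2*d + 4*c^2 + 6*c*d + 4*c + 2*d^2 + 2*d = 4*c^2 + 6*c*d + 2*d^2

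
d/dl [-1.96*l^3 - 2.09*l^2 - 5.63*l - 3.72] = -5.88*l^2 - 4.18*l - 5.63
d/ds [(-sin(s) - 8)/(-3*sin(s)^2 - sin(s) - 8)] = -3*(sin(s) + 16)*sin(s)*cos(s)/(3*sin(s)^2 + sin(s) + 8)^2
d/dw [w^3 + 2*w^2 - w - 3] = 3*w^2 + 4*w - 1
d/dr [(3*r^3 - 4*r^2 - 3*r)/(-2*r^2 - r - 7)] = (-6*r^4 - 6*r^3 - 65*r^2 + 56*r + 21)/(4*r^4 + 4*r^3 + 29*r^2 + 14*r + 49)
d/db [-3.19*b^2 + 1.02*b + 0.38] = 1.02 - 6.38*b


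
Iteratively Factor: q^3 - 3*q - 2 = (q + 1)*(q^2 - q - 2) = (q - 2)*(q + 1)*(q + 1)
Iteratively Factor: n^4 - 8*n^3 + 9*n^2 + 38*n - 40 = (n - 5)*(n^3 - 3*n^2 - 6*n + 8) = (n - 5)*(n + 2)*(n^2 - 5*n + 4) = (n - 5)*(n - 4)*(n + 2)*(n - 1)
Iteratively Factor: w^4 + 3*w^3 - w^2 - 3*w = (w - 1)*(w^3 + 4*w^2 + 3*w) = (w - 1)*(w + 1)*(w^2 + 3*w) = w*(w - 1)*(w + 1)*(w + 3)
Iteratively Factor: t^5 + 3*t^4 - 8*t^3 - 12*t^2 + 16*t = (t - 2)*(t^4 + 5*t^3 + 2*t^2 - 8*t) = (t - 2)*(t - 1)*(t^3 + 6*t^2 + 8*t) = (t - 2)*(t - 1)*(t + 2)*(t^2 + 4*t) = (t - 2)*(t - 1)*(t + 2)*(t + 4)*(t)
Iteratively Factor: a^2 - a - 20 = (a + 4)*(a - 5)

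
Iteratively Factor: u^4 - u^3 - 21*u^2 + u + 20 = (u - 1)*(u^3 - 21*u - 20) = (u - 1)*(u + 4)*(u^2 - 4*u - 5) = (u - 1)*(u + 1)*(u + 4)*(u - 5)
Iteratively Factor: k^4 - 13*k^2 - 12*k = (k + 3)*(k^3 - 3*k^2 - 4*k) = (k - 4)*(k + 3)*(k^2 + k) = (k - 4)*(k + 1)*(k + 3)*(k)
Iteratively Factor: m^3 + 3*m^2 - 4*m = (m - 1)*(m^2 + 4*m) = m*(m - 1)*(m + 4)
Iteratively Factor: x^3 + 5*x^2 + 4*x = (x + 4)*(x^2 + x) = (x + 1)*(x + 4)*(x)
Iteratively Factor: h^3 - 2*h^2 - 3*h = (h + 1)*(h^2 - 3*h) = h*(h + 1)*(h - 3)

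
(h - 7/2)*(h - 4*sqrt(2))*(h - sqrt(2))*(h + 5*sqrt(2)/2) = h^4 - 5*sqrt(2)*h^3/2 - 7*h^3/2 - 17*h^2 + 35*sqrt(2)*h^2/4 + 20*sqrt(2)*h + 119*h/2 - 70*sqrt(2)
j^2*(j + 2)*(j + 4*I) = j^4 + 2*j^3 + 4*I*j^3 + 8*I*j^2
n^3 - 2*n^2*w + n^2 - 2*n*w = n*(n + 1)*(n - 2*w)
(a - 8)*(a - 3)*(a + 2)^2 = a^4 - 7*a^3 - 16*a^2 + 52*a + 96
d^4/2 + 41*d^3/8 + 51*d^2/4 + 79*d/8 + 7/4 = (d/2 + 1/2)*(d + 1/4)*(d + 2)*(d + 7)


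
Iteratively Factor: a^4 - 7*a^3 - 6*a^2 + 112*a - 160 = (a - 2)*(a^3 - 5*a^2 - 16*a + 80) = (a - 5)*(a - 2)*(a^2 - 16) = (a - 5)*(a - 2)*(a + 4)*(a - 4)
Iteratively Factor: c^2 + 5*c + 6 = (c + 2)*(c + 3)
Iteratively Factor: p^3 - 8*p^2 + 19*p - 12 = (p - 1)*(p^2 - 7*p + 12) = (p - 3)*(p - 1)*(p - 4)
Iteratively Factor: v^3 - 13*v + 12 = (v - 3)*(v^2 + 3*v - 4) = (v - 3)*(v + 4)*(v - 1)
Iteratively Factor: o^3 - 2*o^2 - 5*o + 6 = (o + 2)*(o^2 - 4*o + 3) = (o - 3)*(o + 2)*(o - 1)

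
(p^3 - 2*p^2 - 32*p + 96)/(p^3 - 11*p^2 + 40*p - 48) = (p + 6)/(p - 3)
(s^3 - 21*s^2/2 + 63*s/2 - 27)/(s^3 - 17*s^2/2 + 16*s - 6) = (2*s^2 - 9*s + 9)/(2*s^2 - 5*s + 2)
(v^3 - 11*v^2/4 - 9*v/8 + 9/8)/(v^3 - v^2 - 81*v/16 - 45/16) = 2*(2*v - 1)/(4*v + 5)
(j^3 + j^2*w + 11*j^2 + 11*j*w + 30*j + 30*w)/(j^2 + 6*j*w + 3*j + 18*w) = (j^3 + j^2*w + 11*j^2 + 11*j*w + 30*j + 30*w)/(j^2 + 6*j*w + 3*j + 18*w)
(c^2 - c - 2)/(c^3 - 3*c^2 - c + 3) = (c - 2)/(c^2 - 4*c + 3)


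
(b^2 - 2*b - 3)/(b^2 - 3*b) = (b + 1)/b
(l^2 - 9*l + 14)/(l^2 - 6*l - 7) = (l - 2)/(l + 1)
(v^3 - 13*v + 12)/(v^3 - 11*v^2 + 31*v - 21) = (v + 4)/(v - 7)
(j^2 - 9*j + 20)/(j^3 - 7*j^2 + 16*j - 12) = (j^2 - 9*j + 20)/(j^3 - 7*j^2 + 16*j - 12)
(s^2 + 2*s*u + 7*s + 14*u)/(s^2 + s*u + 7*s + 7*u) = (s + 2*u)/(s + u)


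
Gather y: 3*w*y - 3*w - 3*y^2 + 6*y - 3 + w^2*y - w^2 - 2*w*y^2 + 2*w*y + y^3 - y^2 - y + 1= -w^2 - 3*w + y^3 + y^2*(-2*w - 4) + y*(w^2 + 5*w + 5) - 2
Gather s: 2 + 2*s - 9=2*s - 7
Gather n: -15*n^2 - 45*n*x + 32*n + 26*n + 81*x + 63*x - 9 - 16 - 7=-15*n^2 + n*(58 - 45*x) + 144*x - 32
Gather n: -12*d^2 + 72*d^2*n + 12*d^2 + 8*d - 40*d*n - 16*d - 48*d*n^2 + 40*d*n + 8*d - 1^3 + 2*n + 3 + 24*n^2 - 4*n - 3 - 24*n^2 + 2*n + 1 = 72*d^2*n - 48*d*n^2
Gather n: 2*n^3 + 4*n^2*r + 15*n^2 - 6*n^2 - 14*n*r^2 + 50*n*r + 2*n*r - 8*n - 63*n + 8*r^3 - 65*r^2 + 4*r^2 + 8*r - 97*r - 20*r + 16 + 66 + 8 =2*n^3 + n^2*(4*r + 9) + n*(-14*r^2 + 52*r - 71) + 8*r^3 - 61*r^2 - 109*r + 90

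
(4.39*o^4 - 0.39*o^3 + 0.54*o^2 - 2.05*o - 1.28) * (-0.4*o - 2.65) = -1.756*o^5 - 11.4775*o^4 + 0.8175*o^3 - 0.611*o^2 + 5.9445*o + 3.392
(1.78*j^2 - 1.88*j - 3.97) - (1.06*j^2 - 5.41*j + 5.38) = 0.72*j^2 + 3.53*j - 9.35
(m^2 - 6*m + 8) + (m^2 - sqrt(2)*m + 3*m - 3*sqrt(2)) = 2*m^2 - 3*m - sqrt(2)*m - 3*sqrt(2) + 8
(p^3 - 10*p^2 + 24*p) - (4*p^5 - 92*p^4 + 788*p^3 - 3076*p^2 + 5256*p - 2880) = -4*p^5 + 92*p^4 - 787*p^3 + 3066*p^2 - 5232*p + 2880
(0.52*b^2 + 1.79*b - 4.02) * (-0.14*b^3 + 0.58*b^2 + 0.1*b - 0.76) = -0.0728*b^5 + 0.0509999999999999*b^4 + 1.653*b^3 - 2.5478*b^2 - 1.7624*b + 3.0552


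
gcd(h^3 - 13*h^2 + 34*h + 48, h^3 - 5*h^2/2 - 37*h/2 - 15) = h^2 - 5*h - 6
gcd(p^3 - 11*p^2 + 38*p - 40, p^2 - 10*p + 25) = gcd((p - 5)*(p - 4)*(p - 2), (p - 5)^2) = p - 5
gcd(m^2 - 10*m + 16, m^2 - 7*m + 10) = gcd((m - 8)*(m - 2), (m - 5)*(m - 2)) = m - 2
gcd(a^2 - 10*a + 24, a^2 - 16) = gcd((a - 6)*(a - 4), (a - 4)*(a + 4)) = a - 4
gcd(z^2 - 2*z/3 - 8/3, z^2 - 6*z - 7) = 1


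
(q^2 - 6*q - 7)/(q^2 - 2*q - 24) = (-q^2 + 6*q + 7)/(-q^2 + 2*q + 24)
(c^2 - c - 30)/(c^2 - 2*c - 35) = (c - 6)/(c - 7)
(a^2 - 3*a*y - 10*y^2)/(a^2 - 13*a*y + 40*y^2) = (-a - 2*y)/(-a + 8*y)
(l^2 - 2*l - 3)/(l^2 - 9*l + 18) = (l + 1)/(l - 6)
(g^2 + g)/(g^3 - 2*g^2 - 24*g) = (g + 1)/(g^2 - 2*g - 24)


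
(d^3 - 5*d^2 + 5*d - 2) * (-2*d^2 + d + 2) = -2*d^5 + 11*d^4 - 13*d^3 - d^2 + 8*d - 4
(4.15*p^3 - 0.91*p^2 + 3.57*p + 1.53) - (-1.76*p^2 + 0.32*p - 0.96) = 4.15*p^3 + 0.85*p^2 + 3.25*p + 2.49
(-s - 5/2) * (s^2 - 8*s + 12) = -s^3 + 11*s^2/2 + 8*s - 30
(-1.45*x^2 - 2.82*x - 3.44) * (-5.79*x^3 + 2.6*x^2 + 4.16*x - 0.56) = 8.3955*x^5 + 12.5578*x^4 + 6.5536*x^3 - 19.8632*x^2 - 12.7312*x + 1.9264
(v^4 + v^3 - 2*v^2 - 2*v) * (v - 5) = v^5 - 4*v^4 - 7*v^3 + 8*v^2 + 10*v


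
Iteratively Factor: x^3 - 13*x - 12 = (x + 1)*(x^2 - x - 12) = (x + 1)*(x + 3)*(x - 4)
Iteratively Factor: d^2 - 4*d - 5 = (d - 5)*(d + 1)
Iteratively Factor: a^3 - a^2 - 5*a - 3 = (a - 3)*(a^2 + 2*a + 1) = (a - 3)*(a + 1)*(a + 1)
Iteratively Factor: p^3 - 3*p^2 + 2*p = (p - 1)*(p^2 - 2*p) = (p - 2)*(p - 1)*(p)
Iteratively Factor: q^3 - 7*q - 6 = (q + 1)*(q^2 - q - 6) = (q - 3)*(q + 1)*(q + 2)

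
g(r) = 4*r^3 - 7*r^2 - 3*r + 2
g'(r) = 12*r^2 - 14*r - 3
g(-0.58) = 0.60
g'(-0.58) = 9.16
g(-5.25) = -754.00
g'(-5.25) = 401.25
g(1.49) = -4.78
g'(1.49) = 2.78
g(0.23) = 0.99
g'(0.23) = -5.59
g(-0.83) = -2.62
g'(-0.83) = 16.89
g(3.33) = 62.09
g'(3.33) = 83.45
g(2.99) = 37.37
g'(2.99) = 62.42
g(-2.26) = -73.15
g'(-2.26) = 89.93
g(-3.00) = -160.00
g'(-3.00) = 147.00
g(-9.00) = -3454.00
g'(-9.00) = 1095.00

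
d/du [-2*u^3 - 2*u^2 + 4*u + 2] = -6*u^2 - 4*u + 4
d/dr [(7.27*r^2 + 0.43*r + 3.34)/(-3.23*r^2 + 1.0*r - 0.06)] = (8.6589*r^2 + 20.704*r - 3.3658)/(10.4329*r^4 - 6.46*r^3 + 1.3876*r^2 - 0.12*r + 0.0036)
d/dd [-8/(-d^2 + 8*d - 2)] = 16*(4 - d)/(d^2 - 8*d + 2)^2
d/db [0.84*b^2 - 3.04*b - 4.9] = 1.68*b - 3.04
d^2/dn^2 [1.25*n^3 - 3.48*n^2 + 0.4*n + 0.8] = 7.5*n - 6.96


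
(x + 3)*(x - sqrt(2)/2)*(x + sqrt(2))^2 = x^4 + 3*sqrt(2)*x^3/2 + 3*x^3 + 9*sqrt(2)*x^2/2 - sqrt(2)*x - 3*sqrt(2)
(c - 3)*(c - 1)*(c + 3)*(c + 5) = c^4 + 4*c^3 - 14*c^2 - 36*c + 45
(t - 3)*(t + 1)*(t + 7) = t^3 + 5*t^2 - 17*t - 21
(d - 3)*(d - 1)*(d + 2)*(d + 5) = d^4 + 3*d^3 - 15*d^2 - 19*d + 30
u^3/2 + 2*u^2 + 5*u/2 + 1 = (u/2 + 1)*(u + 1)^2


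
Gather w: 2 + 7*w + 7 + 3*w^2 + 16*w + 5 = 3*w^2 + 23*w + 14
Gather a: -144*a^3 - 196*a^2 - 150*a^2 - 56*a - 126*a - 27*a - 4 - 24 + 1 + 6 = -144*a^3 - 346*a^2 - 209*a - 21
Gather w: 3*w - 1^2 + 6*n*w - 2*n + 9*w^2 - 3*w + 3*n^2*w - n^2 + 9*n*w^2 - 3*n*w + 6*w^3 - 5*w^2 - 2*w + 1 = -n^2 - 2*n + 6*w^3 + w^2*(9*n + 4) + w*(3*n^2 + 3*n - 2)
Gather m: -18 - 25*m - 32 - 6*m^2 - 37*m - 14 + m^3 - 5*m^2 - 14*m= m^3 - 11*m^2 - 76*m - 64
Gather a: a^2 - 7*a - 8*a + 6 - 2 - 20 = a^2 - 15*a - 16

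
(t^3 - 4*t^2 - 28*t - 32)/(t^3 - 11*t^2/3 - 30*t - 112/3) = 3*(t + 2)/(3*t + 7)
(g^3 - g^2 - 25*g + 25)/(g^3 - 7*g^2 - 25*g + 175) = (g - 1)/(g - 7)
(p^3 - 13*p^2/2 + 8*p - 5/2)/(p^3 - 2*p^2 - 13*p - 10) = (2*p^2 - 3*p + 1)/(2*(p^2 + 3*p + 2))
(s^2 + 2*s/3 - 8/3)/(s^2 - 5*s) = (3*s^2 + 2*s - 8)/(3*s*(s - 5))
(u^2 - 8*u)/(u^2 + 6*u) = (u - 8)/(u + 6)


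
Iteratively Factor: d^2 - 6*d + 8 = (d - 4)*(d - 2)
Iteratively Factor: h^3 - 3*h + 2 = (h + 2)*(h^2 - 2*h + 1) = (h - 1)*(h + 2)*(h - 1)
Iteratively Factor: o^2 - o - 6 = (o + 2)*(o - 3)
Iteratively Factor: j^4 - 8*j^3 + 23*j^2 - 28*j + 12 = (j - 2)*(j^3 - 6*j^2 + 11*j - 6) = (j - 2)*(j - 1)*(j^2 - 5*j + 6) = (j - 3)*(j - 2)*(j - 1)*(j - 2)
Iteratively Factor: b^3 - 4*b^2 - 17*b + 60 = (b - 3)*(b^2 - b - 20) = (b - 3)*(b + 4)*(b - 5)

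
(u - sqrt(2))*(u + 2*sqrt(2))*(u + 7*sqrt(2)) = u^3 + 8*sqrt(2)*u^2 + 10*u - 28*sqrt(2)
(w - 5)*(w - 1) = w^2 - 6*w + 5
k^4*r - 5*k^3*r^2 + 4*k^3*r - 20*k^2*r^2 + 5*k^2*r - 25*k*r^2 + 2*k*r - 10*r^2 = (k + 1)*(k + 2)*(k - 5*r)*(k*r + r)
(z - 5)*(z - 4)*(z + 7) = z^3 - 2*z^2 - 43*z + 140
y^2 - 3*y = y*(y - 3)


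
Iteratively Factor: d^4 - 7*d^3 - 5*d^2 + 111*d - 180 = (d - 5)*(d^3 - 2*d^2 - 15*d + 36) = (d - 5)*(d + 4)*(d^2 - 6*d + 9) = (d - 5)*(d - 3)*(d + 4)*(d - 3)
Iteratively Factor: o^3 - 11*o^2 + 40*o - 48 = (o - 4)*(o^2 - 7*o + 12) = (o - 4)*(o - 3)*(o - 4)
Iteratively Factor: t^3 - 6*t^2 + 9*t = (t - 3)*(t^2 - 3*t) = (t - 3)^2*(t)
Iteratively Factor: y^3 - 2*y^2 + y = (y - 1)*(y^2 - y) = (y - 1)^2*(y)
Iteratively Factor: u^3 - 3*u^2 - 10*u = (u + 2)*(u^2 - 5*u) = (u - 5)*(u + 2)*(u)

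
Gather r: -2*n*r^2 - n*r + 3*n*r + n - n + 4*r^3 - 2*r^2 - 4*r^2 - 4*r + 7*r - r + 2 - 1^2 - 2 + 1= 4*r^3 + r^2*(-2*n - 6) + r*(2*n + 2)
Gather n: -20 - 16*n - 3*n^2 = -3*n^2 - 16*n - 20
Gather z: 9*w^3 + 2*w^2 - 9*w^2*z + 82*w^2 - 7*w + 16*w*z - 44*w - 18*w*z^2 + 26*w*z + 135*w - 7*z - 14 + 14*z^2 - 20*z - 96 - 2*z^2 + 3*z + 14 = 9*w^3 + 84*w^2 + 84*w + z^2*(12 - 18*w) + z*(-9*w^2 + 42*w - 24) - 96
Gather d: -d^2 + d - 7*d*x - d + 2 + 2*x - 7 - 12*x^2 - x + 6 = -d^2 - 7*d*x - 12*x^2 + x + 1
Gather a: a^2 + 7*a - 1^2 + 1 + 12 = a^2 + 7*a + 12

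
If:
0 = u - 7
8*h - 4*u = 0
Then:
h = 7/2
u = 7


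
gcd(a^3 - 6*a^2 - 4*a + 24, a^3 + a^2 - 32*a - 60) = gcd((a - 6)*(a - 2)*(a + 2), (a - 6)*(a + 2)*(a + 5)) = a^2 - 4*a - 12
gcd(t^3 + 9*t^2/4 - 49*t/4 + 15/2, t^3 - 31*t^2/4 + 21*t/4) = t - 3/4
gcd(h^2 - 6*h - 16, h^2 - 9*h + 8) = h - 8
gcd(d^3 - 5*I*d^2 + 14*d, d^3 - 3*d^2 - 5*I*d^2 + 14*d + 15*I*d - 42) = d^2 - 5*I*d + 14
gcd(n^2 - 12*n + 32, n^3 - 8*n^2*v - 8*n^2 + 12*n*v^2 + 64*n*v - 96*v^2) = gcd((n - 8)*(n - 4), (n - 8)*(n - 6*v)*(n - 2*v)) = n - 8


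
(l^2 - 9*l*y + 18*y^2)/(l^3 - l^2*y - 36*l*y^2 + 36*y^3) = (-l + 3*y)/(-l^2 - 5*l*y + 6*y^2)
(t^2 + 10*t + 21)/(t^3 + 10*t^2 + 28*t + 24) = (t^2 + 10*t + 21)/(t^3 + 10*t^2 + 28*t + 24)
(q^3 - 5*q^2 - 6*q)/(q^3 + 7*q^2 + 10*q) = (q^2 - 5*q - 6)/(q^2 + 7*q + 10)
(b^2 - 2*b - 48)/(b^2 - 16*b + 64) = (b + 6)/(b - 8)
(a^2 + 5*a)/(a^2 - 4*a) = (a + 5)/(a - 4)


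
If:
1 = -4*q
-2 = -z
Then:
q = -1/4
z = 2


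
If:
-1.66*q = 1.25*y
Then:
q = -0.753012048192771*y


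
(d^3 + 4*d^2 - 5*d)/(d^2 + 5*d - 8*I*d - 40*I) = d*(d - 1)/(d - 8*I)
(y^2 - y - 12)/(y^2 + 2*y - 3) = (y - 4)/(y - 1)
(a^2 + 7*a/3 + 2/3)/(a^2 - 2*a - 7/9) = 3*(a + 2)/(3*a - 7)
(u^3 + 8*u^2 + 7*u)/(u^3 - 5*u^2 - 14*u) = (u^2 + 8*u + 7)/(u^2 - 5*u - 14)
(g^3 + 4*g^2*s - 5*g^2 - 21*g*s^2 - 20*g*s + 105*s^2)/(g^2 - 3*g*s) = g + 7*s - 5 - 35*s/g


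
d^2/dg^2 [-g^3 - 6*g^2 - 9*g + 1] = -6*g - 12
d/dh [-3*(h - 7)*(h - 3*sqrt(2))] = -6*h + 9*sqrt(2) + 21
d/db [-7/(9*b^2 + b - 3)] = 7*(18*b + 1)/(9*b^2 + b - 3)^2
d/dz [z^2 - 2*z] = 2*z - 2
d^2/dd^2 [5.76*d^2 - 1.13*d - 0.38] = 11.5200000000000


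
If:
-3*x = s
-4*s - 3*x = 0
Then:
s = 0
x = 0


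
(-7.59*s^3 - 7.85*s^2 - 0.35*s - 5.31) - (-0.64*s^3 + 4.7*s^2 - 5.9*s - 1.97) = -6.95*s^3 - 12.55*s^2 + 5.55*s - 3.34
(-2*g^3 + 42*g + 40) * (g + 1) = -2*g^4 - 2*g^3 + 42*g^2 + 82*g + 40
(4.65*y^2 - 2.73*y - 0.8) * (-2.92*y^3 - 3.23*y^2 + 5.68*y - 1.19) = -13.578*y^5 - 7.0479*y^4 + 37.5659*y^3 - 18.4559*y^2 - 1.2953*y + 0.952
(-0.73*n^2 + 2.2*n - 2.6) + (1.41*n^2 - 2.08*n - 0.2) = 0.68*n^2 + 0.12*n - 2.8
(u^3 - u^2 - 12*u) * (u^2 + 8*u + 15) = u^5 + 7*u^4 - 5*u^3 - 111*u^2 - 180*u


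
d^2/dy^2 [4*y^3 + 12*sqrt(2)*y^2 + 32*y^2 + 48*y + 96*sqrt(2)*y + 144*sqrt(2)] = 24*y + 24*sqrt(2) + 64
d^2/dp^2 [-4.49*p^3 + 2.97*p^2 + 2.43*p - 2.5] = 5.94 - 26.94*p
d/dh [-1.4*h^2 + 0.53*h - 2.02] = 0.53 - 2.8*h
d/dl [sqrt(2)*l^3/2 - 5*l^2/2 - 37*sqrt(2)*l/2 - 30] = 3*sqrt(2)*l^2/2 - 5*l - 37*sqrt(2)/2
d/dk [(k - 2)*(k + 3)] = 2*k + 1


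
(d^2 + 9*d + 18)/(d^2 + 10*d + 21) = (d + 6)/(d + 7)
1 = 1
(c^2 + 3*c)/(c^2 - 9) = c/(c - 3)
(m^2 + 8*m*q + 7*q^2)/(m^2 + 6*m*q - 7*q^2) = (-m - q)/(-m + q)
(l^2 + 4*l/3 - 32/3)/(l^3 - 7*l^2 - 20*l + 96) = (l - 8/3)/(l^2 - 11*l + 24)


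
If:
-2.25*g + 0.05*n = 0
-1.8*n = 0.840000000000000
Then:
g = -0.01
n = -0.47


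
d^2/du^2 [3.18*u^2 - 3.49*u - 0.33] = 6.36000000000000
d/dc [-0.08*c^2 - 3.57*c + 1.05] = -0.16*c - 3.57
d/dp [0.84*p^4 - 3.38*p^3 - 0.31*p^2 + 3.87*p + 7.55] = 3.36*p^3 - 10.14*p^2 - 0.62*p + 3.87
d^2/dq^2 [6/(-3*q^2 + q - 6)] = 12*(9*q^2 - 3*q - (6*q - 1)^2 + 18)/(3*q^2 - q + 6)^3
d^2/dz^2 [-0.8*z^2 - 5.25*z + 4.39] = -1.60000000000000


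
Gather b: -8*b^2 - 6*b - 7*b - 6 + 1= -8*b^2 - 13*b - 5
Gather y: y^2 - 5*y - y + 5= y^2 - 6*y + 5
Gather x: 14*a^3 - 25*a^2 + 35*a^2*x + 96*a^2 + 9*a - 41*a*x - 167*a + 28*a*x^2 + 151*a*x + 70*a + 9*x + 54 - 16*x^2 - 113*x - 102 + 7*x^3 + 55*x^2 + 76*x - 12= 14*a^3 + 71*a^2 - 88*a + 7*x^3 + x^2*(28*a + 39) + x*(35*a^2 + 110*a - 28) - 60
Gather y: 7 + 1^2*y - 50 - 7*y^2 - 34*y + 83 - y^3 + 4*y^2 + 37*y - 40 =-y^3 - 3*y^2 + 4*y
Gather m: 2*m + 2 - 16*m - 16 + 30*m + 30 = 16*m + 16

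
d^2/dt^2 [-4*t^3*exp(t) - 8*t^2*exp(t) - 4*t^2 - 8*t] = -4*t^3*exp(t) - 32*t^2*exp(t) - 56*t*exp(t) - 16*exp(t) - 8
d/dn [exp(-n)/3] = -exp(-n)/3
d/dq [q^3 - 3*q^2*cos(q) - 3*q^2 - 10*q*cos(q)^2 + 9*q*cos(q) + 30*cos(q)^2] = 3*q^2*sin(q) + 3*q^2 - 9*q*sin(q) + 10*q*sin(2*q) - 6*q*cos(q) - 6*q - 30*sin(2*q) - 10*cos(q)^2 + 9*cos(q)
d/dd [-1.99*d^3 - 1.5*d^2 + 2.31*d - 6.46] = -5.97*d^2 - 3.0*d + 2.31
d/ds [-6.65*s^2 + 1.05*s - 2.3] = 1.05 - 13.3*s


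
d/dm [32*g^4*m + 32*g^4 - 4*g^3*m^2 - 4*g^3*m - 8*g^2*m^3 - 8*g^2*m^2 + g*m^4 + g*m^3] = g*(32*g^3 - 8*g^2*m - 4*g^2 - 24*g*m^2 - 16*g*m + 4*m^3 + 3*m^2)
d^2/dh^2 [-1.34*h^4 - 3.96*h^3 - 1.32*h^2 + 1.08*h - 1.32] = -16.08*h^2 - 23.76*h - 2.64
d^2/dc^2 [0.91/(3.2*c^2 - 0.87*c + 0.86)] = (-18.6368*c^2 + 5.06688*c + 0.91*(6.4*c - 0.87)*(12.8*c - 1.74) - 5.00864)/(3.2*c^2 - 0.87*c + 0.86)^3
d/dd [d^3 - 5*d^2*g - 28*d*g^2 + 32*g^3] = 3*d^2 - 10*d*g - 28*g^2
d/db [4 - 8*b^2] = -16*b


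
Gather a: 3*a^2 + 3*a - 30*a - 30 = 3*a^2 - 27*a - 30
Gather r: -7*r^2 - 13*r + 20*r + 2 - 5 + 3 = -7*r^2 + 7*r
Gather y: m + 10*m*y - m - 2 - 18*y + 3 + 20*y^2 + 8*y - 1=20*y^2 + y*(10*m - 10)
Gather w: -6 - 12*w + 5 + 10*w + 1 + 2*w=0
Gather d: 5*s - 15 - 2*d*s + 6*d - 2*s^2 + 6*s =d*(6 - 2*s) - 2*s^2 + 11*s - 15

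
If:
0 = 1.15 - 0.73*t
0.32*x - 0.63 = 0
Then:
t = 1.58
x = 1.97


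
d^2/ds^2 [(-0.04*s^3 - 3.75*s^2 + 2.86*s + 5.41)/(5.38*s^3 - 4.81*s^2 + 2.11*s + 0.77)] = (3.5527136788005e-15*s^7 - 219.153224*s^6 + 499.410336*s^5 + 1692.411348*s^4 - 2031.860386*s^3 + 893.580024*s^2 - 400.495386*s + 74.505722)/(155.720872*s^9 - 417.667692*s^8 + 556.634706*s^7 - 372.036025*s^6 + 98.752971*s^5 + 41.645904*s^4 - 27.925505*s^3 + 1.728804*s^2 + 3.753057*s + 0.456533)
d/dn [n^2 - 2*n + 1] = 2*n - 2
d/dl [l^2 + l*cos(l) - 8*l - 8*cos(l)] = -l*sin(l) + 2*l + 8*sin(l) + cos(l) - 8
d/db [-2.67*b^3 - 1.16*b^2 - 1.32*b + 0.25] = -8.01*b^2 - 2.32*b - 1.32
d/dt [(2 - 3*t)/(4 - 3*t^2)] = 3*(-3*t^2 + 4*t - 4)/(9*t^4 - 24*t^2 + 16)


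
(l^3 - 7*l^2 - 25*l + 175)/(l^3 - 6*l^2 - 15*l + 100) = (l^2 - 2*l - 35)/(l^2 - l - 20)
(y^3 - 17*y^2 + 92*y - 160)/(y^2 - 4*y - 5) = (y^2 - 12*y + 32)/(y + 1)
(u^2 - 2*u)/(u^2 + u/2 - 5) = 2*u/(2*u + 5)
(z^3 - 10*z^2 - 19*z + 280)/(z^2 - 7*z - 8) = (z^2 - 2*z - 35)/(z + 1)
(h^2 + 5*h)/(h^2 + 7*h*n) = (h + 5)/(h + 7*n)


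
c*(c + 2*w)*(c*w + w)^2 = c^4*w^2 + 2*c^3*w^3 + 2*c^3*w^2 + 4*c^2*w^3 + c^2*w^2 + 2*c*w^3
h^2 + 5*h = h*(h + 5)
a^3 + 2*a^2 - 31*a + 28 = (a - 4)*(a - 1)*(a + 7)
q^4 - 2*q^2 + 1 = (q - 1)^2*(q + 1)^2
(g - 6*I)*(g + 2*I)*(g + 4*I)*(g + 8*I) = g^4 + 8*I*g^3 + 28*g^2 + 272*I*g - 384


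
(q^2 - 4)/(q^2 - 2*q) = (q + 2)/q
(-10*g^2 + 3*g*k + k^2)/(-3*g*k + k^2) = (10*g^2 - 3*g*k - k^2)/(k*(3*g - k))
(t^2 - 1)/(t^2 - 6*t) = (t^2 - 1)/(t*(t - 6))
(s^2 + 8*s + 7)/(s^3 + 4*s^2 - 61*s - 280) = (s + 1)/(s^2 - 3*s - 40)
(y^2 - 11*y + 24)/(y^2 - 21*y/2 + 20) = 2*(y - 3)/(2*y - 5)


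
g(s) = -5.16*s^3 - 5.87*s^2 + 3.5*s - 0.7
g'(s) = -15.48*s^2 - 11.74*s + 3.5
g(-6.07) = 915.80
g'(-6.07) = -495.60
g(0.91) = -6.26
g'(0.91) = -20.00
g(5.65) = -1098.98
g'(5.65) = -556.99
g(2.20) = -76.35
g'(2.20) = -97.25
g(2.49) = -108.04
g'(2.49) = -121.71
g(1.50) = -26.07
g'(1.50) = -48.94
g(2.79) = -148.69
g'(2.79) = -149.75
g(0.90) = -6.07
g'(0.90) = -19.60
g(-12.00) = 8028.50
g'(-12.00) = -2084.74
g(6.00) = -1305.58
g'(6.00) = -624.22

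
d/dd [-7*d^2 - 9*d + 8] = -14*d - 9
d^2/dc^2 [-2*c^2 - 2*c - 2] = -4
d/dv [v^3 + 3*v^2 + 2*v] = 3*v^2 + 6*v + 2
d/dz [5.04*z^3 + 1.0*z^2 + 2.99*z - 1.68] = 15.12*z^2 + 2.0*z + 2.99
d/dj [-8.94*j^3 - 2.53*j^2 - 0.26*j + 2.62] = -26.82*j^2 - 5.06*j - 0.26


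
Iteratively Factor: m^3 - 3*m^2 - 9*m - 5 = (m + 1)*(m^2 - 4*m - 5) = (m - 5)*(m + 1)*(m + 1)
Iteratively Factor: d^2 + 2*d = (d + 2)*(d)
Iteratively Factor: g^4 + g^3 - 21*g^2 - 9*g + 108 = (g - 3)*(g^3 + 4*g^2 - 9*g - 36) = (g - 3)*(g + 3)*(g^2 + g - 12) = (g - 3)*(g + 3)*(g + 4)*(g - 3)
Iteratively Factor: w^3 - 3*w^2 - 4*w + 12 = (w - 3)*(w^2 - 4) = (w - 3)*(w + 2)*(w - 2)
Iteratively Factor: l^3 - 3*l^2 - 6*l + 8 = (l + 2)*(l^2 - 5*l + 4) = (l - 1)*(l + 2)*(l - 4)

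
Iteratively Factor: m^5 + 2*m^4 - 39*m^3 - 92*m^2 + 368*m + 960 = (m - 4)*(m^4 + 6*m^3 - 15*m^2 - 152*m - 240) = (m - 4)*(m + 4)*(m^3 + 2*m^2 - 23*m - 60) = (m - 5)*(m - 4)*(m + 4)*(m^2 + 7*m + 12) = (m - 5)*(m - 4)*(m + 3)*(m + 4)*(m + 4)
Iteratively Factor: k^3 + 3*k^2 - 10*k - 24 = (k + 2)*(k^2 + k - 12) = (k + 2)*(k + 4)*(k - 3)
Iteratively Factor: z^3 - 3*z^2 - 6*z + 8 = (z + 2)*(z^2 - 5*z + 4) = (z - 1)*(z + 2)*(z - 4)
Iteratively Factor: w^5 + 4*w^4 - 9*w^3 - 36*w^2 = (w + 4)*(w^4 - 9*w^2) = (w + 3)*(w + 4)*(w^3 - 3*w^2) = w*(w + 3)*(w + 4)*(w^2 - 3*w) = w*(w - 3)*(w + 3)*(w + 4)*(w)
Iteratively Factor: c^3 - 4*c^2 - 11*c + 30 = (c - 2)*(c^2 - 2*c - 15) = (c - 5)*(c - 2)*(c + 3)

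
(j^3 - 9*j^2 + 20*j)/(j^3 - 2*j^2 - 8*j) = (j - 5)/(j + 2)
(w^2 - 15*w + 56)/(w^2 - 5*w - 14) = (w - 8)/(w + 2)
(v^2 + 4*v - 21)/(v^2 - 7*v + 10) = (v^2 + 4*v - 21)/(v^2 - 7*v + 10)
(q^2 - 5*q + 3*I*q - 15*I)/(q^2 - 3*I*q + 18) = (q - 5)/(q - 6*I)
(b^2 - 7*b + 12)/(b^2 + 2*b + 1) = (b^2 - 7*b + 12)/(b^2 + 2*b + 1)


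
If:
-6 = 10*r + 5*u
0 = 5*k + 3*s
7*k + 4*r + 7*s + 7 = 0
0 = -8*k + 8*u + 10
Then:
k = 213/200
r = -203/400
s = -71/40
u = -37/200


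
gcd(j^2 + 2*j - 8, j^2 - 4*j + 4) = j - 2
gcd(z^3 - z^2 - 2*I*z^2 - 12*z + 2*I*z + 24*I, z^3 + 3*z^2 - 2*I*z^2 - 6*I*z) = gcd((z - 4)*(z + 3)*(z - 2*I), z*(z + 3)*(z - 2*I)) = z^2 + z*(3 - 2*I) - 6*I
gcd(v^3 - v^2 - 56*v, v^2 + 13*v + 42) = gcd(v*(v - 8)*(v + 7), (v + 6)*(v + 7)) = v + 7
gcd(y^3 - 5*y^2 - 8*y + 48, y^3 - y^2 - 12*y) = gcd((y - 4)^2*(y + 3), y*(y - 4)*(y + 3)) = y^2 - y - 12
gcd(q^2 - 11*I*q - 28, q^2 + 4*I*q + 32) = q - 4*I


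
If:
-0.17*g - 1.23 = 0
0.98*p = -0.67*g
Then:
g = -7.24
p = 4.95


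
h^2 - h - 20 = (h - 5)*(h + 4)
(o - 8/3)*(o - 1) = o^2 - 11*o/3 + 8/3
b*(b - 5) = b^2 - 5*b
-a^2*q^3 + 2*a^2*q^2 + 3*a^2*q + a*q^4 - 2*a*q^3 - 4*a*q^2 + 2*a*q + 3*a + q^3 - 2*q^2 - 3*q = (-a + q)*(q - 3)*(q + 1)*(a*q + 1)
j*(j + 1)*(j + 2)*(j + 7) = j^4 + 10*j^3 + 23*j^2 + 14*j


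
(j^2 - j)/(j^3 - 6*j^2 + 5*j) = 1/(j - 5)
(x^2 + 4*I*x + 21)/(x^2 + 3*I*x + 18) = (x + 7*I)/(x + 6*I)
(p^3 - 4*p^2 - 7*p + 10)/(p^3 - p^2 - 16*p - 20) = (p - 1)/(p + 2)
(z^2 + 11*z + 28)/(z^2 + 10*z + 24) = (z + 7)/(z + 6)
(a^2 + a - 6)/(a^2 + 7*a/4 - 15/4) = 4*(a - 2)/(4*a - 5)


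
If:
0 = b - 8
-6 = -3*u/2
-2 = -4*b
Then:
No Solution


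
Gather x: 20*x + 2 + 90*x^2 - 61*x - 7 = 90*x^2 - 41*x - 5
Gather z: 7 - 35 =-28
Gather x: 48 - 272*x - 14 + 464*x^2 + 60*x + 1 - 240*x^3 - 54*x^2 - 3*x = -240*x^3 + 410*x^2 - 215*x + 35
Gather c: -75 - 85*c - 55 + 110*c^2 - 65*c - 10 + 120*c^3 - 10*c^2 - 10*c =120*c^3 + 100*c^2 - 160*c - 140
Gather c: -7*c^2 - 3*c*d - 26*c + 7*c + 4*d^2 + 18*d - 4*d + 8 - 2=-7*c^2 + c*(-3*d - 19) + 4*d^2 + 14*d + 6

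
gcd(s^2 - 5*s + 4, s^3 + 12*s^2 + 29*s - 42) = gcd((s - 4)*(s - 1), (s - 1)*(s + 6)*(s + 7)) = s - 1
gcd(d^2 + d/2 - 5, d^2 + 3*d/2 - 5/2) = d + 5/2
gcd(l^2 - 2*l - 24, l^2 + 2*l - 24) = 1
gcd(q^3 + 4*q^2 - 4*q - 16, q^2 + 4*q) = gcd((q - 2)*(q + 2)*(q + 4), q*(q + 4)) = q + 4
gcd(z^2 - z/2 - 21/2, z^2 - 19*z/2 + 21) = z - 7/2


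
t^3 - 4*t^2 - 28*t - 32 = (t - 8)*(t + 2)^2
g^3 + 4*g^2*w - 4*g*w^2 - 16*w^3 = (g - 2*w)*(g + 2*w)*(g + 4*w)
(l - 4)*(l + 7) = l^2 + 3*l - 28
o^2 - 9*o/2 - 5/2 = (o - 5)*(o + 1/2)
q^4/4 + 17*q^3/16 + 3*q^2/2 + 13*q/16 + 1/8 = (q/4 + 1/2)*(q + 1/4)*(q + 1)^2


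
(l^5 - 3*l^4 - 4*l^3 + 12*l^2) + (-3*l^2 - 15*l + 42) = l^5 - 3*l^4 - 4*l^3 + 9*l^2 - 15*l + 42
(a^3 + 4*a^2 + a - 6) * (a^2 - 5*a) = a^5 - a^4 - 19*a^3 - 11*a^2 + 30*a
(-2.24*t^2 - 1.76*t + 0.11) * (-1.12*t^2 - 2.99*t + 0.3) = 2.5088*t^4 + 8.6688*t^3 + 4.4672*t^2 - 0.8569*t + 0.033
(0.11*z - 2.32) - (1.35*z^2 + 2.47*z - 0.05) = -1.35*z^2 - 2.36*z - 2.27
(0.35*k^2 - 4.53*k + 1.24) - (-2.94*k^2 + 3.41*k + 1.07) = 3.29*k^2 - 7.94*k + 0.17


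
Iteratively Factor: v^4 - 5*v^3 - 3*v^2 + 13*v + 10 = (v - 5)*(v^3 - 3*v - 2) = (v - 5)*(v + 1)*(v^2 - v - 2) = (v - 5)*(v - 2)*(v + 1)*(v + 1)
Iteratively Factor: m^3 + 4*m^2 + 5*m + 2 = (m + 2)*(m^2 + 2*m + 1) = (m + 1)*(m + 2)*(m + 1)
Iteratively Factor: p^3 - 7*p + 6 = (p + 3)*(p^2 - 3*p + 2) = (p - 2)*(p + 3)*(p - 1)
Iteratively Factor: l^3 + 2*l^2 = (l)*(l^2 + 2*l) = l^2*(l + 2)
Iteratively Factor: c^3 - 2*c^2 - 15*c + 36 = (c - 3)*(c^2 + c - 12) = (c - 3)*(c + 4)*(c - 3)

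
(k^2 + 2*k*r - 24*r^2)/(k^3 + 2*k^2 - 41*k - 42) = (k^2 + 2*k*r - 24*r^2)/(k^3 + 2*k^2 - 41*k - 42)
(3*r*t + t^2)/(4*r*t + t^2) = (3*r + t)/(4*r + t)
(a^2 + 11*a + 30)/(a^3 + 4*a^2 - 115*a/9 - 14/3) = 9*(a + 5)/(9*a^2 - 18*a - 7)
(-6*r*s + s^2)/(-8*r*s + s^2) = (6*r - s)/(8*r - s)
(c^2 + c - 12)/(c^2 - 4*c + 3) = (c + 4)/(c - 1)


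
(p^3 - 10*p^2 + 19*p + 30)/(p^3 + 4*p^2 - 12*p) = (p^3 - 10*p^2 + 19*p + 30)/(p*(p^2 + 4*p - 12))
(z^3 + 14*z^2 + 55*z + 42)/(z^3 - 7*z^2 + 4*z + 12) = (z^2 + 13*z + 42)/(z^2 - 8*z + 12)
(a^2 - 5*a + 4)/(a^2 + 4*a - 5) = (a - 4)/(a + 5)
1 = 1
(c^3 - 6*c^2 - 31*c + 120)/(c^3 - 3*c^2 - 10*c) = (-c^3 + 6*c^2 + 31*c - 120)/(c*(-c^2 + 3*c + 10))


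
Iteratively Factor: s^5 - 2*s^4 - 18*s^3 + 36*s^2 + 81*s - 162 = (s + 3)*(s^4 - 5*s^3 - 3*s^2 + 45*s - 54) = (s - 2)*(s + 3)*(s^3 - 3*s^2 - 9*s + 27) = (s - 3)*(s - 2)*(s + 3)*(s^2 - 9) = (s - 3)^2*(s - 2)*(s + 3)*(s + 3)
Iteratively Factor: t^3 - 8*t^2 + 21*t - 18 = (t - 3)*(t^2 - 5*t + 6) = (t - 3)^2*(t - 2)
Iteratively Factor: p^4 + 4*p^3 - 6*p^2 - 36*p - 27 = (p + 3)*(p^3 + p^2 - 9*p - 9) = (p - 3)*(p + 3)*(p^2 + 4*p + 3) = (p - 3)*(p + 1)*(p + 3)*(p + 3)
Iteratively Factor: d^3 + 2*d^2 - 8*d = (d - 2)*(d^2 + 4*d) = d*(d - 2)*(d + 4)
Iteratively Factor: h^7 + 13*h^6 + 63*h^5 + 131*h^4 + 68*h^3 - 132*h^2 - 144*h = (h + 2)*(h^6 + 11*h^5 + 41*h^4 + 49*h^3 - 30*h^2 - 72*h) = (h + 2)*(h + 4)*(h^5 + 7*h^4 + 13*h^3 - 3*h^2 - 18*h) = (h + 2)*(h + 3)*(h + 4)*(h^4 + 4*h^3 + h^2 - 6*h) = (h + 2)^2*(h + 3)*(h + 4)*(h^3 + 2*h^2 - 3*h) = h*(h + 2)^2*(h + 3)*(h + 4)*(h^2 + 2*h - 3) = h*(h + 2)^2*(h + 3)^2*(h + 4)*(h - 1)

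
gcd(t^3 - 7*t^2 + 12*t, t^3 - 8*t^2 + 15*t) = t^2 - 3*t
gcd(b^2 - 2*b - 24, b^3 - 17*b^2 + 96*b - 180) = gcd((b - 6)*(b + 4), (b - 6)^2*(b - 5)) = b - 6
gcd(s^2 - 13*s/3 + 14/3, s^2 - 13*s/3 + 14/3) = s^2 - 13*s/3 + 14/3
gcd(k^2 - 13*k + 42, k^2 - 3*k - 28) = k - 7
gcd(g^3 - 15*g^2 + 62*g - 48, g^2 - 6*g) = g - 6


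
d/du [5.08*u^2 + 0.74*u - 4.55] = 10.16*u + 0.74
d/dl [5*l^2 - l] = 10*l - 1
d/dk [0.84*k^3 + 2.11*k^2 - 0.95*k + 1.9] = 2.52*k^2 + 4.22*k - 0.95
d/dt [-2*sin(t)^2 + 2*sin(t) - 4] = -2*sin(2*t) + 2*cos(t)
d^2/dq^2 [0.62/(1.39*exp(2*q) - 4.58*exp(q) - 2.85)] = ((2.8396 - 3.4472*exp(q))*(-1.39*exp(2*q) + 4.58*exp(q) + 2.85) - 0.62*(2.78*exp(q) - 4.58)*(5.56*exp(q) - 9.16)*exp(q))*exp(q)/(-1.39*exp(2*q) + 4.58*exp(q) + 2.85)^3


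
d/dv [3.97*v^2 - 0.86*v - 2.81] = 7.94*v - 0.86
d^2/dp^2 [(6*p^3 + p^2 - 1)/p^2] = -6/p^4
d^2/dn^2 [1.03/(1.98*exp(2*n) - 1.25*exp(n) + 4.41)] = ((1.2875 - 8.1576*exp(n))*(1.98*exp(2*n) - 1.25*exp(n) + 4.41) + 1.03*(3.96*exp(n) - 1.25)*(7.92*exp(n) - 2.5)*exp(n))*exp(n)/(1.98*exp(2*n) - 1.25*exp(n) + 4.41)^3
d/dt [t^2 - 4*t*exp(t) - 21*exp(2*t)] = -4*t*exp(t) + 2*t - 42*exp(2*t) - 4*exp(t)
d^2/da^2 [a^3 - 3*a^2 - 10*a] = 6*a - 6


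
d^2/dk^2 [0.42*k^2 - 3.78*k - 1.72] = 0.840000000000000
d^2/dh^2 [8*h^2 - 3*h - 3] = 16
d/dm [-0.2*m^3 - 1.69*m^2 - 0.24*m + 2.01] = -0.6*m^2 - 3.38*m - 0.24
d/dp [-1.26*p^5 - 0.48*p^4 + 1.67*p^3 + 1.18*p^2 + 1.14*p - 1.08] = -6.3*p^4 - 1.92*p^3 + 5.01*p^2 + 2.36*p + 1.14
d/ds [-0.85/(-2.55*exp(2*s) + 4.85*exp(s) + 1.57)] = (4.1225 - 4.335*exp(s))*exp(s)/(-2.55*exp(2*s) + 4.85*exp(s) + 1.57)^2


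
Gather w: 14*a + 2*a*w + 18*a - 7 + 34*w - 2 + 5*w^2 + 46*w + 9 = 32*a + 5*w^2 + w*(2*a + 80)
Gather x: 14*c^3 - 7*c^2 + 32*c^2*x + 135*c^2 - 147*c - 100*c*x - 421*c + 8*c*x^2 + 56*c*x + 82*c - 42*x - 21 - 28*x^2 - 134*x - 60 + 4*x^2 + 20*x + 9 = 14*c^3 + 128*c^2 - 486*c + x^2*(8*c - 24) + x*(32*c^2 - 44*c - 156) - 72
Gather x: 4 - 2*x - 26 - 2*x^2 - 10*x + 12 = -2*x^2 - 12*x - 10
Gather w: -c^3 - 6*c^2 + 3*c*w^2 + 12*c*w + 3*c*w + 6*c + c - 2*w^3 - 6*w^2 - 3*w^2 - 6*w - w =-c^3 - 6*c^2 + 7*c - 2*w^3 + w^2*(3*c - 9) + w*(15*c - 7)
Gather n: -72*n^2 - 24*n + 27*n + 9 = -72*n^2 + 3*n + 9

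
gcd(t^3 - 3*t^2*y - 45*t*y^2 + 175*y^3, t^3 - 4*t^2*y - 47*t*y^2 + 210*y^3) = -t^2 - 2*t*y + 35*y^2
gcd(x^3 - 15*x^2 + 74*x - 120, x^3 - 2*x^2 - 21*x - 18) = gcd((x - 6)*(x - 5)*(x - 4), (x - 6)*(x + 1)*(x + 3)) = x - 6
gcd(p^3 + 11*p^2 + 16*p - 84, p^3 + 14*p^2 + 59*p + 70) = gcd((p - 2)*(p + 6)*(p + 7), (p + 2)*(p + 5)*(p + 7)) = p + 7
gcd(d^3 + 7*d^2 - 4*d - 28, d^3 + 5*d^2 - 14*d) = d^2 + 5*d - 14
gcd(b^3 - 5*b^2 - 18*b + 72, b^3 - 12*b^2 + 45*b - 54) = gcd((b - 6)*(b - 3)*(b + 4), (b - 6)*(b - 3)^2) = b^2 - 9*b + 18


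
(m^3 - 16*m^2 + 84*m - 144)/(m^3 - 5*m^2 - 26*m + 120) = (m - 6)/(m + 5)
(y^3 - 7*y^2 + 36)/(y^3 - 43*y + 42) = (y^2 - y - 6)/(y^2 + 6*y - 7)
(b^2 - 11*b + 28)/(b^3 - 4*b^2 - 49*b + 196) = 1/(b + 7)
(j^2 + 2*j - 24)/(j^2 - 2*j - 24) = (-j^2 - 2*j + 24)/(-j^2 + 2*j + 24)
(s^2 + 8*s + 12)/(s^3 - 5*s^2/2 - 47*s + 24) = 2*(s + 2)/(2*s^2 - 17*s + 8)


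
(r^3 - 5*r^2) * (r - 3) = r^4 - 8*r^3 + 15*r^2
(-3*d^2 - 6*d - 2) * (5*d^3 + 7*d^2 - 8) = -15*d^5 - 51*d^4 - 52*d^3 + 10*d^2 + 48*d + 16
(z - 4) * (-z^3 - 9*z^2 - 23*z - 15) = -z^4 - 5*z^3 + 13*z^2 + 77*z + 60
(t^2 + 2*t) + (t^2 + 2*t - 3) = 2*t^2 + 4*t - 3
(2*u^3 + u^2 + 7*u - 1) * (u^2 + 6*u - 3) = 2*u^5 + 13*u^4 + 7*u^3 + 38*u^2 - 27*u + 3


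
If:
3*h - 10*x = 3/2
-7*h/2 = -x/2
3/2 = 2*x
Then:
No Solution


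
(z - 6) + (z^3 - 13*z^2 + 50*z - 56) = z^3 - 13*z^2 + 51*z - 62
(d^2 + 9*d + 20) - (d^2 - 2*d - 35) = 11*d + 55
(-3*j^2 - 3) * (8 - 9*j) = 27*j^3 - 24*j^2 + 27*j - 24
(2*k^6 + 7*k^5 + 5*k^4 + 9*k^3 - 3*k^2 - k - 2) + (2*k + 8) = 2*k^6 + 7*k^5 + 5*k^4 + 9*k^3 - 3*k^2 + k + 6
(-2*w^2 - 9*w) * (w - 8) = -2*w^3 + 7*w^2 + 72*w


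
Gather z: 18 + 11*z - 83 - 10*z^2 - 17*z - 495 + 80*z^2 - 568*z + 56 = 70*z^2 - 574*z - 504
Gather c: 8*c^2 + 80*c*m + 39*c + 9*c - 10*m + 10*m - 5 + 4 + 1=8*c^2 + c*(80*m + 48)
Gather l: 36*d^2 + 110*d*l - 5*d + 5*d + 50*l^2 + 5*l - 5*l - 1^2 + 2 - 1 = 36*d^2 + 110*d*l + 50*l^2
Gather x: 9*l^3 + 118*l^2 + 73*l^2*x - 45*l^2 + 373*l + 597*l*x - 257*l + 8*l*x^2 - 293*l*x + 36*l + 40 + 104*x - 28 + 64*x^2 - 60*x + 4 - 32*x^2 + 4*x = 9*l^3 + 73*l^2 + 152*l + x^2*(8*l + 32) + x*(73*l^2 + 304*l + 48) + 16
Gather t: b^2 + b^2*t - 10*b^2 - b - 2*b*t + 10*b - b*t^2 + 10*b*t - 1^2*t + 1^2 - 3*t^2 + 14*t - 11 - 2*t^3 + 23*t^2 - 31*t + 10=-9*b^2 + 9*b - 2*t^3 + t^2*(20 - b) + t*(b^2 + 8*b - 18)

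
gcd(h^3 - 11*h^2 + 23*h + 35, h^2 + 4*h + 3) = h + 1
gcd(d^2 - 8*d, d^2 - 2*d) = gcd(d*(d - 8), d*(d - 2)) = d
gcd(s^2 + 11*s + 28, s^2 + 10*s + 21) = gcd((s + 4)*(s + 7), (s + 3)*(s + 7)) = s + 7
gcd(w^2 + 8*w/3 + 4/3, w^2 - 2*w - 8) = w + 2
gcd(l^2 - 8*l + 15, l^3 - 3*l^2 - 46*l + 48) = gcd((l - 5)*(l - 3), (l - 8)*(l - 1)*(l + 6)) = 1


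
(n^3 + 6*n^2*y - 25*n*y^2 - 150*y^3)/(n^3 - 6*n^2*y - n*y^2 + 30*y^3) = (-n^2 - 11*n*y - 30*y^2)/(-n^2 + n*y + 6*y^2)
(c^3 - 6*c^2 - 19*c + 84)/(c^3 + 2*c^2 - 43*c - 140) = (c - 3)/(c + 5)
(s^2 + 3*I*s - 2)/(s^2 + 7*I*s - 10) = (s + I)/(s + 5*I)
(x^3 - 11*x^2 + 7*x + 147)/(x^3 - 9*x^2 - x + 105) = (x - 7)/(x - 5)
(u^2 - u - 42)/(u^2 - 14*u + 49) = (u + 6)/(u - 7)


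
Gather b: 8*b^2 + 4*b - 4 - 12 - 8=8*b^2 + 4*b - 24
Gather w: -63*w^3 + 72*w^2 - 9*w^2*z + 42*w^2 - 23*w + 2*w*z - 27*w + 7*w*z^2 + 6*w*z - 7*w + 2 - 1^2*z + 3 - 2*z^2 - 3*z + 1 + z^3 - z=-63*w^3 + w^2*(114 - 9*z) + w*(7*z^2 + 8*z - 57) + z^3 - 2*z^2 - 5*z + 6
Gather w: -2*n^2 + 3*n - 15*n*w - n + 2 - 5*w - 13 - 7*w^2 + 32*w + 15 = -2*n^2 + 2*n - 7*w^2 + w*(27 - 15*n) + 4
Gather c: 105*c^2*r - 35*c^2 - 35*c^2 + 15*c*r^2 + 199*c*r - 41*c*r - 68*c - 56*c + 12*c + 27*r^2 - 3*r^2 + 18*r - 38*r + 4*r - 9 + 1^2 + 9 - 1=c^2*(105*r - 70) + c*(15*r^2 + 158*r - 112) + 24*r^2 - 16*r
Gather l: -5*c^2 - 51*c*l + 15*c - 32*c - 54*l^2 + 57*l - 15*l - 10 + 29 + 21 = -5*c^2 - 17*c - 54*l^2 + l*(42 - 51*c) + 40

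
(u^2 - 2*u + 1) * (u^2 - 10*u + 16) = u^4 - 12*u^3 + 37*u^2 - 42*u + 16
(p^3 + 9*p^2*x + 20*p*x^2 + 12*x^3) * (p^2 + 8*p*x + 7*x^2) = p^5 + 17*p^4*x + 99*p^3*x^2 + 235*p^2*x^3 + 236*p*x^4 + 84*x^5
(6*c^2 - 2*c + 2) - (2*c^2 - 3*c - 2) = 4*c^2 + c + 4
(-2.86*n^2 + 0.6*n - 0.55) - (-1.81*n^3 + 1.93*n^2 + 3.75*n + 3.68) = 1.81*n^3 - 4.79*n^2 - 3.15*n - 4.23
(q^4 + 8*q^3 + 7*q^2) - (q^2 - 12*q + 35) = q^4 + 8*q^3 + 6*q^2 + 12*q - 35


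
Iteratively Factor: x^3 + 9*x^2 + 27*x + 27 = (x + 3)*(x^2 + 6*x + 9) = (x + 3)^2*(x + 3)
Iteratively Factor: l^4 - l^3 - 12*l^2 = (l)*(l^3 - l^2 - 12*l) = l*(l + 3)*(l^2 - 4*l) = l^2*(l + 3)*(l - 4)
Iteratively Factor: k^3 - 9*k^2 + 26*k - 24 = (k - 2)*(k^2 - 7*k + 12) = (k - 3)*(k - 2)*(k - 4)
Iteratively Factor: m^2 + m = (m)*(m + 1)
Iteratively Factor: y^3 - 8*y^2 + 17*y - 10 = (y - 5)*(y^2 - 3*y + 2) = (y - 5)*(y - 2)*(y - 1)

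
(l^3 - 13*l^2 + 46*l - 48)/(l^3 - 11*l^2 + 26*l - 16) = (l - 3)/(l - 1)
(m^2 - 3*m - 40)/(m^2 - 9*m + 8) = (m + 5)/(m - 1)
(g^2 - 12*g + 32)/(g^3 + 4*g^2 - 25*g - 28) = (g - 8)/(g^2 + 8*g + 7)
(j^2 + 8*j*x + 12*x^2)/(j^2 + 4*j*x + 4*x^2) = (j + 6*x)/(j + 2*x)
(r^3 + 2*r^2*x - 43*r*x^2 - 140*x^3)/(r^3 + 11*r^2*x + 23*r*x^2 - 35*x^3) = (-r^2 + 3*r*x + 28*x^2)/(-r^2 - 6*r*x + 7*x^2)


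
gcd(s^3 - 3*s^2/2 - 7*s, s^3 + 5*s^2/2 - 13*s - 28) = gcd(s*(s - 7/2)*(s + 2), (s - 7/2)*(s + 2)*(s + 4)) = s^2 - 3*s/2 - 7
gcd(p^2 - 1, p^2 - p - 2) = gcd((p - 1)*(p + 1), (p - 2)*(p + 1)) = p + 1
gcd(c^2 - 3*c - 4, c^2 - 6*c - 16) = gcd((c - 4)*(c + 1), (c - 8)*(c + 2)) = 1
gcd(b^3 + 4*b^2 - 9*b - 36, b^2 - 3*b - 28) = b + 4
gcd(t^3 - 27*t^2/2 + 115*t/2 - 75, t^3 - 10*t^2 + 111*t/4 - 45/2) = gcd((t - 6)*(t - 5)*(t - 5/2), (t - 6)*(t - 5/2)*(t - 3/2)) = t^2 - 17*t/2 + 15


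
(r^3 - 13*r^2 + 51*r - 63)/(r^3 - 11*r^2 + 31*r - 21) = (r - 3)/(r - 1)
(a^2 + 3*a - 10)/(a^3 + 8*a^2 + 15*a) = (a - 2)/(a*(a + 3))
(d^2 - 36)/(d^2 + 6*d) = (d - 6)/d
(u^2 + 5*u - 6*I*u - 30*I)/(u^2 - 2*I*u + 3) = (u^2 + u*(5 - 6*I) - 30*I)/(u^2 - 2*I*u + 3)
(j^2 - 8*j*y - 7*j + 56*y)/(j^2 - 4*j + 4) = (j^2 - 8*j*y - 7*j + 56*y)/(j^2 - 4*j + 4)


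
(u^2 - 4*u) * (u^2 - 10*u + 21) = u^4 - 14*u^3 + 61*u^2 - 84*u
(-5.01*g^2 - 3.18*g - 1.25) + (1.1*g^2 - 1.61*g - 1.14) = -3.91*g^2 - 4.79*g - 2.39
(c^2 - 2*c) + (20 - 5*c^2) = -4*c^2 - 2*c + 20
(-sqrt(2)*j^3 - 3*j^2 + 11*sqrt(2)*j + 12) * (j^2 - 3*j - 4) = -sqrt(2)*j^5 - 3*j^4 + 3*sqrt(2)*j^4 + 9*j^3 + 15*sqrt(2)*j^3 - 33*sqrt(2)*j^2 + 24*j^2 - 44*sqrt(2)*j - 36*j - 48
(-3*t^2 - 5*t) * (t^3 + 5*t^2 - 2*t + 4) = -3*t^5 - 20*t^4 - 19*t^3 - 2*t^2 - 20*t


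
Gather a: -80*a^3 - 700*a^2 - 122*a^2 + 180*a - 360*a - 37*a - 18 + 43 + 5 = -80*a^3 - 822*a^2 - 217*a + 30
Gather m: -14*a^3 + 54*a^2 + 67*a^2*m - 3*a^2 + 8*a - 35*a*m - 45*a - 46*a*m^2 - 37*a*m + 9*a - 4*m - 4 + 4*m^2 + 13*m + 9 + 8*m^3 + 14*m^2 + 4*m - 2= -14*a^3 + 51*a^2 - 28*a + 8*m^3 + m^2*(18 - 46*a) + m*(67*a^2 - 72*a + 13) + 3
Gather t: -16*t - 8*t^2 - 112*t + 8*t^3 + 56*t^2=8*t^3 + 48*t^2 - 128*t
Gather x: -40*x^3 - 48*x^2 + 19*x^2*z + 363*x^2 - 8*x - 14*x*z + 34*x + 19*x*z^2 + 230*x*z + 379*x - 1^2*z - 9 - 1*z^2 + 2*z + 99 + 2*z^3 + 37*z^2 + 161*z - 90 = -40*x^3 + x^2*(19*z + 315) + x*(19*z^2 + 216*z + 405) + 2*z^3 + 36*z^2 + 162*z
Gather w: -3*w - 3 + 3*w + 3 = 0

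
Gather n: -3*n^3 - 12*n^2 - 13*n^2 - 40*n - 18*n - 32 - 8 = -3*n^3 - 25*n^2 - 58*n - 40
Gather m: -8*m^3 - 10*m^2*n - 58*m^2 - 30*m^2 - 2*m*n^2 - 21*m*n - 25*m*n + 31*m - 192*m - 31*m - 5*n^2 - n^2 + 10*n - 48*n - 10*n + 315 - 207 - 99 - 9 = -8*m^3 + m^2*(-10*n - 88) + m*(-2*n^2 - 46*n - 192) - 6*n^2 - 48*n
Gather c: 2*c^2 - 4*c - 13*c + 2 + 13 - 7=2*c^2 - 17*c + 8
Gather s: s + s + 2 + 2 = 2*s + 4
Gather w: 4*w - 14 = 4*w - 14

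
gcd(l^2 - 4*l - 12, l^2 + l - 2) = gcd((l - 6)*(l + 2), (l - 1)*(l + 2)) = l + 2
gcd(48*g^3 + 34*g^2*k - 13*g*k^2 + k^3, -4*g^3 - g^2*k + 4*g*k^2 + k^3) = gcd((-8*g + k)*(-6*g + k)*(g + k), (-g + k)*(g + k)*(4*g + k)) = g + k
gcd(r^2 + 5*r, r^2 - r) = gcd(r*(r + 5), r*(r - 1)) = r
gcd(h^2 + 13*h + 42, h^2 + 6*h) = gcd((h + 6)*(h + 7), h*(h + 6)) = h + 6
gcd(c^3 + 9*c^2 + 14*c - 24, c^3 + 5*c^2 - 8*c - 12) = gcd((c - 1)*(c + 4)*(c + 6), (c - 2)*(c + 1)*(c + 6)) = c + 6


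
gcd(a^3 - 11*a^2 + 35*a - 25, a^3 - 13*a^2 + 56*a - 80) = a - 5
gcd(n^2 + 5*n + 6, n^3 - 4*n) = n + 2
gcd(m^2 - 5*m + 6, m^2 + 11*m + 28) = 1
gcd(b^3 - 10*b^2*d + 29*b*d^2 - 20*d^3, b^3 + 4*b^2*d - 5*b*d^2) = b - d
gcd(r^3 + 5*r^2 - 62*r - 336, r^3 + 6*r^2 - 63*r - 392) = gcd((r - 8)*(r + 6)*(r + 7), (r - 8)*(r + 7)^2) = r^2 - r - 56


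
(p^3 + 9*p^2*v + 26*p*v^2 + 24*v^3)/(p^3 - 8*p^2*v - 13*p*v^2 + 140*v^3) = (p^2 + 5*p*v + 6*v^2)/(p^2 - 12*p*v + 35*v^2)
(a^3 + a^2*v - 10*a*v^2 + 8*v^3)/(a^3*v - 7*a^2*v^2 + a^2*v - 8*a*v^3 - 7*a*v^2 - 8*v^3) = (-a^3 - a^2*v + 10*a*v^2 - 8*v^3)/(v*(-a^3 + 7*a^2*v - a^2 + 8*a*v^2 + 7*a*v + 8*v^2))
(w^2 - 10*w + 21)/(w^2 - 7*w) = (w - 3)/w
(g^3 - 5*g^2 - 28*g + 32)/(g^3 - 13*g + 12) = (g - 8)/(g - 3)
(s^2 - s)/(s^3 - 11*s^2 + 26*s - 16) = s/(s^2 - 10*s + 16)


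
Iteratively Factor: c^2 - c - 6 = (c - 3)*(c + 2)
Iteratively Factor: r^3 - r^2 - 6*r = (r - 3)*(r^2 + 2*r) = (r - 3)*(r + 2)*(r)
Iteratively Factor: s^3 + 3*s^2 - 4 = (s - 1)*(s^2 + 4*s + 4) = (s - 1)*(s + 2)*(s + 2)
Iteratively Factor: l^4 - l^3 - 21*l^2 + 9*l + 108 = (l + 3)*(l^3 - 4*l^2 - 9*l + 36) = (l - 3)*(l + 3)*(l^2 - l - 12) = (l - 3)*(l + 3)^2*(l - 4)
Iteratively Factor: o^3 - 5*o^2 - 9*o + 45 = (o + 3)*(o^2 - 8*o + 15) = (o - 5)*(o + 3)*(o - 3)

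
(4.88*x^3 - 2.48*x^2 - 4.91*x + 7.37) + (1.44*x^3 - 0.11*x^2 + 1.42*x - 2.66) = 6.32*x^3 - 2.59*x^2 - 3.49*x + 4.71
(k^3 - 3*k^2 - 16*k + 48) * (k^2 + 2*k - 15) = k^5 - k^4 - 37*k^3 + 61*k^2 + 336*k - 720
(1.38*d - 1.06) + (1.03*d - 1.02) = 2.41*d - 2.08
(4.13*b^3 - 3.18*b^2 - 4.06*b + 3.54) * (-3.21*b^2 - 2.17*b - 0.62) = -13.2573*b^5 + 1.2457*b^4 + 17.3726*b^3 - 0.581600000000002*b^2 - 5.1646*b - 2.1948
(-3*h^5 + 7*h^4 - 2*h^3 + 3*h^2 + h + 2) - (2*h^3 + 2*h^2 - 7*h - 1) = -3*h^5 + 7*h^4 - 4*h^3 + h^2 + 8*h + 3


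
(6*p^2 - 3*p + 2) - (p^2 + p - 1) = 5*p^2 - 4*p + 3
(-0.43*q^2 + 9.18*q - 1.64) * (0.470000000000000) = -0.2021*q^2 + 4.3146*q - 0.7708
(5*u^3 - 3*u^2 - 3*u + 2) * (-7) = -35*u^3 + 21*u^2 + 21*u - 14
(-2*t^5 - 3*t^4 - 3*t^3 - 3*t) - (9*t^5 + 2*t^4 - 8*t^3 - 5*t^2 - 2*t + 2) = -11*t^5 - 5*t^4 + 5*t^3 + 5*t^2 - t - 2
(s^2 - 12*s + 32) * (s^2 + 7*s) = s^4 - 5*s^3 - 52*s^2 + 224*s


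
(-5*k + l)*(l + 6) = -5*k*l - 30*k + l^2 + 6*l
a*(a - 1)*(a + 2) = a^3 + a^2 - 2*a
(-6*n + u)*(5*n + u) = -30*n^2 - n*u + u^2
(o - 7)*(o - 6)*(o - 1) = o^3 - 14*o^2 + 55*o - 42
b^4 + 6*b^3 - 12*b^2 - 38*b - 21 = (b - 3)*(b + 1)^2*(b + 7)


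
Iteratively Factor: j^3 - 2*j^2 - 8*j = (j - 4)*(j^2 + 2*j) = j*(j - 4)*(j + 2)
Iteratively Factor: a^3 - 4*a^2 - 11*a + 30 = (a - 2)*(a^2 - 2*a - 15) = (a - 5)*(a - 2)*(a + 3)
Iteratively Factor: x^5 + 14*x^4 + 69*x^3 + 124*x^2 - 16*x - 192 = (x + 4)*(x^4 + 10*x^3 + 29*x^2 + 8*x - 48) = (x + 4)^2*(x^3 + 6*x^2 + 5*x - 12) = (x - 1)*(x + 4)^2*(x^2 + 7*x + 12) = (x - 1)*(x + 4)^3*(x + 3)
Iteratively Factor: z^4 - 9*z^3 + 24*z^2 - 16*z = (z - 4)*(z^3 - 5*z^2 + 4*z) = (z - 4)*(z - 1)*(z^2 - 4*z) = z*(z - 4)*(z - 1)*(z - 4)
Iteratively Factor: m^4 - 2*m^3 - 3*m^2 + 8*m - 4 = (m - 1)*(m^3 - m^2 - 4*m + 4) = (m - 1)^2*(m^2 - 4) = (m - 1)^2*(m + 2)*(m - 2)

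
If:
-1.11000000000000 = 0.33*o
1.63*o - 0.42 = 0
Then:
No Solution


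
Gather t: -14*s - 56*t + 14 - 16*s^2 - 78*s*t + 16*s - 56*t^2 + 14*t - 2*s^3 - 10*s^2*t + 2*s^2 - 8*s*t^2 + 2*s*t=-2*s^3 - 14*s^2 + 2*s + t^2*(-8*s - 56) + t*(-10*s^2 - 76*s - 42) + 14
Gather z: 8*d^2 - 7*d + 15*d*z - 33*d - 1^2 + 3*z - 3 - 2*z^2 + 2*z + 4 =8*d^2 - 40*d - 2*z^2 + z*(15*d + 5)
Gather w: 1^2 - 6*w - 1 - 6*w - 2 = -12*w - 2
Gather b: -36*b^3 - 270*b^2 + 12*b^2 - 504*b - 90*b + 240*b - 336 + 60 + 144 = -36*b^3 - 258*b^2 - 354*b - 132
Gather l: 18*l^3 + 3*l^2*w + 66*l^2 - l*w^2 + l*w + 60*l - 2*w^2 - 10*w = 18*l^3 + l^2*(3*w + 66) + l*(-w^2 + w + 60) - 2*w^2 - 10*w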